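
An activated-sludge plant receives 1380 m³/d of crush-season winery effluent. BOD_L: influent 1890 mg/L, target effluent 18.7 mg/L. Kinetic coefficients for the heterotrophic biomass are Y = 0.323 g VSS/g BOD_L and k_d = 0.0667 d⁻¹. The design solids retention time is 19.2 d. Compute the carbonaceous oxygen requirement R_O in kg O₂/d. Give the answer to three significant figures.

Observed yield with endogenous decay: Y_obs = Y / (1 + k_d·θ_c) = 0.323 / (1 + 0.0667 × 19.2) = 0.323 / 2.281 = 0.1416 g VSS/g BOD_L.
Substrate removed = Q·(S₀ − S) = 1380 m³/d × (1890 − 18.7) g/m³ = 2.58×10^6 g/d = 2582 kg/d.
P_X = Y_obs·Q·(S₀ − S) = 0.1416 × 2582 = 365.7 kg VSS/d.
R_O = Q·(S₀ − S) − 1.42·P_X = 2582 − 1.42 × 365.7 = 2063 kg O₂/d.

R_O ≈ 2060 kg O₂/d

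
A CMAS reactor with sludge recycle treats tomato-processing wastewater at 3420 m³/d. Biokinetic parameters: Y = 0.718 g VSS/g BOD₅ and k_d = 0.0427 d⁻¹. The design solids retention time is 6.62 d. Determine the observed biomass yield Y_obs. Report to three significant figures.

Y_obs ≈ 0.560 g VSS/g BOD₅

Y_obs = Y / (1 + k_d θ_c) = 0.718 / (1 + 0.0427 × 6.62) = 0.718 / 1.283 = 0.5598.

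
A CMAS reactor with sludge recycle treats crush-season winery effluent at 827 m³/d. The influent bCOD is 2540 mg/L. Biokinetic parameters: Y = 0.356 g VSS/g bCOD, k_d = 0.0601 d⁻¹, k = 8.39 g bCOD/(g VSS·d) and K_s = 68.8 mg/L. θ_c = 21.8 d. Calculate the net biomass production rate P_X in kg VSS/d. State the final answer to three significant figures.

Effluent substrate depends only on kinetics and SRT: S = K_s(1 + k_d θ_c) / [θ_c(Yk − k_d) − 1] = 68.8 × (1 + 0.0601 × 21.8) / [21.8 × (0.356 × 8.39 − 0.0601) − 1] = 158.9 / 62.80 = 2.531 mg/L.
The observed yield is Y_obs = Y/(1 + k_d·θ_c) = 0.356 / (1 + 0.0601 × 21.8) = 0.356 / 2.310 = 0.1541 g VSS per g bCOD removed.
ΔS = 2540 − 2.53 = 2537 mg/L, so the substrate removal rate is 827 × 2537/1000 = 2098 kg bCOD/d.
P_X = Y_obs · Q(S₀ − S) = 0.1541 × 2098 = 323.4 kg VSS/d.

P_X ≈ 323 kg VSS/d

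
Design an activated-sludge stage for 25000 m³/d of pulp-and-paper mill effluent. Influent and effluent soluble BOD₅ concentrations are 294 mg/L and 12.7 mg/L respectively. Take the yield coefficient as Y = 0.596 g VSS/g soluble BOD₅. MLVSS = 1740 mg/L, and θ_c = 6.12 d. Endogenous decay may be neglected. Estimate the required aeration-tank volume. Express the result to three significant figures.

V ≈ 14700 m³

Biomass mass balance (decay neglected): V·X = Y·Q·(S₀ − S)·θ_c, so V = 0.596 × 25000 × (294 − 12.7) × 6.12 / 1740 = 14742 m³.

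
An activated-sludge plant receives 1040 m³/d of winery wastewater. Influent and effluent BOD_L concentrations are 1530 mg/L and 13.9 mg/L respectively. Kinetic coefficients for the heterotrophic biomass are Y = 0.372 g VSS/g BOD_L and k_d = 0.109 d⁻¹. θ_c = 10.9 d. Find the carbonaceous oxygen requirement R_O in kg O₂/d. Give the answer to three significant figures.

Correct the yield for decay: Y_obs = Y/(1 + k_d θ_c) = 0.372 / (1 + 0.109 × 10.9) = 0.372 / 2.188 = 0.1700.
Q·(S₀ − S) = 1040 × (1530 − 13.9) × 10⁻³ = 1577 kg/d removed.
Net sludge production P_X = 0.1700 × 1577 = 268.1 kg VSS/d.
R_O = Q·ΔS − 1.42 P_X = 1577 − 380.6 = 1196 kg O₂/d.

R_O ≈ 1200 kg O₂/d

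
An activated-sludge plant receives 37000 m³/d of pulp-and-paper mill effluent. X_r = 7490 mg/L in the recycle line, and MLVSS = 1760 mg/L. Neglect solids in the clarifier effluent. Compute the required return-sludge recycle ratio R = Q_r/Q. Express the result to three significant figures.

Solids balance on the clarifier gives (1+R)X = R·X_r, so R = X/(X_r − X) = 1760 / (7490 − 1760) = 0.3072.

R ≈ 0.307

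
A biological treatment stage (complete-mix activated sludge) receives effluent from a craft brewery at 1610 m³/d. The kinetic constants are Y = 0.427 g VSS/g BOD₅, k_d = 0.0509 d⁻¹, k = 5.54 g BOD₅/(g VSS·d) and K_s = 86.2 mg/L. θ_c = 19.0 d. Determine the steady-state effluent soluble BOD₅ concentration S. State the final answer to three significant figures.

For a completely mixed reactor with recycle the Lawrence–McCarty relation gives S = K_s·(1 + k_d·θ_c) / [θ_c·(Y·k − k_d) − 1] = 86.2 × (1 + 0.0509 × 19.0) / [19.0 × (0.427 × 5.54 − 0.0509) − 1] = 169.6 / 42.98 = 3.945 mg/L.

S ≈ 3.95 mg/L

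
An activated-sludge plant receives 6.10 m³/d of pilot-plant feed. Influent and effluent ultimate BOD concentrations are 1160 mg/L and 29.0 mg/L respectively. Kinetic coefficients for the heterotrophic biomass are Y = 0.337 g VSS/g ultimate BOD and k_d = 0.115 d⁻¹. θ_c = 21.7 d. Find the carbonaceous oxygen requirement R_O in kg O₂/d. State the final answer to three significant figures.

R_O ≈ 5.95 kg O₂/d

Correct the yield for decay: Y_obs = Y/(1 + k_d θ_c) = 0.337 / (1 + 0.115 × 21.7) = 0.337 / 3.495 = 0.09641.
Q·(S₀ − S) = 6.10 × (1160 − 29.0) × 10⁻³ = 6.899 kg/d removed.
Net sludge production P_X = 0.09641 × 6.899 = 0.6651 kg VSS/d.
Carbonaceous O₂ demand = substrate oxidised − cell-mass equivalent = 6.899 − 1.42 × 0.6651 = 5.955 kg O₂/d.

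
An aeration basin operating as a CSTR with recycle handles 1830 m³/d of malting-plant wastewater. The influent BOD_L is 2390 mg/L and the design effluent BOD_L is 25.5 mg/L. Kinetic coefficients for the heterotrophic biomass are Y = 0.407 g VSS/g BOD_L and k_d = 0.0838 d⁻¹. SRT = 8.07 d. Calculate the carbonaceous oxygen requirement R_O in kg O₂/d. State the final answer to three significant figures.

R_O ≈ 2840 kg O₂/d

Observed yield with endogenous decay: Y_obs = Y / (1 + k_d·θ_c) = 0.407 / (1 + 0.0838 × 8.07) = 0.407 / 1.676 = 0.2428 g VSS/g BOD_L.
Substrate removed = Q·(S₀ − S) = 1830 m³/d × (2390 − 25.5) g/m³ = 4.33×10^6 g/d = 4327 kg/d.
P_X = Y_obs·Q·(S₀ − S) = 0.2428 × 4327 = 1051 kg VSS/d.
R_O = Q·ΔS − 1.42 P_X = 4327 − 1492 = 2835 kg O₂/d.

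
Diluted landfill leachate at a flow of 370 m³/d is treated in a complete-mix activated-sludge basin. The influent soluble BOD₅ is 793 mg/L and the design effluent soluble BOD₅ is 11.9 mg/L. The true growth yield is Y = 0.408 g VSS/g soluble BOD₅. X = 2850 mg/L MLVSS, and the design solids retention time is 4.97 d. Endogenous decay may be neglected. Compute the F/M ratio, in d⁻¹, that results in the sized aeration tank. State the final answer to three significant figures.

F/M ≈ 0.501 d⁻¹

With k_d = 0 the design equation reduces to V = Y Q (S₀−S) θ_c / X = 0.408 × 370 × (793 − 11.9) × 4.97 / 2850 = 205.6 m³.
F/M = Q·S₀ / (V·X) = 370 × 793 / (205.6 × 2850) = 0.5007 g soluble BOD₅·(g VSS·d)⁻¹.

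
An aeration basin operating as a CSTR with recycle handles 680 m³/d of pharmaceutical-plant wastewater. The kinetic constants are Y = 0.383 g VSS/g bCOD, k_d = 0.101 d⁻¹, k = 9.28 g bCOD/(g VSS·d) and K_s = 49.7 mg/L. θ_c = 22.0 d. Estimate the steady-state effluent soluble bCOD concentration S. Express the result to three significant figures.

Effluent substrate depends only on kinetics and SRT: S = K_s(1 + k_d θ_c) / [θ_c(Yk − k_d) − 1] = 49.7 × (1 + 0.101 × 22.0) / [22.0 × (0.383 × 9.28 − 0.101) − 1] = 160.1 / 74.97 = 2.136 mg/L.

S ≈ 2.14 mg/L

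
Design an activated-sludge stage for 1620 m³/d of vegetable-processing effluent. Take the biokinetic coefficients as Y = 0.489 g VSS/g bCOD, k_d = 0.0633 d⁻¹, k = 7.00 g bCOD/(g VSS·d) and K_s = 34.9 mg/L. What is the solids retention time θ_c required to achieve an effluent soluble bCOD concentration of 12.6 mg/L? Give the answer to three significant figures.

At the target effluent, Y k S/(K_s+S) = 0.489×7.00×12.6/47.50 = 0.9080 d⁻¹.
θ_c = 1/(μ − k_d) = 1/(0.9080 − 0.0633) = 1/0.8447 = 1.184 d.

θ_c ≈ 1.18 d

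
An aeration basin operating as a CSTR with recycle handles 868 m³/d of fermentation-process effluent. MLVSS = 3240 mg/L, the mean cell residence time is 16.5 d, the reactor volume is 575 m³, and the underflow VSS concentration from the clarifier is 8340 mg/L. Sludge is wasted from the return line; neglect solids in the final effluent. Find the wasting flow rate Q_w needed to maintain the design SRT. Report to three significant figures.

θ_c = V·X/(Q_w·X_r) when wasting from the recycle, so Q_w = V·X/(θ_c·X_r) = 575.0 × 3240 / (16.5 × 8340) = 13.54 m³/d.

Q_w ≈ 13.5 m³/d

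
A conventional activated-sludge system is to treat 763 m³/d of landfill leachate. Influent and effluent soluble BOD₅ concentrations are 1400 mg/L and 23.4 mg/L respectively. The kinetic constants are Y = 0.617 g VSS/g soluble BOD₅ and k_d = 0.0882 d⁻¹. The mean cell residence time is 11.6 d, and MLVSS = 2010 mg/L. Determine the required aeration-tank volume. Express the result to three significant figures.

V ≈ 1850 m³

Rearranging the biomass balance for a CMAS with decay, V = Y·Q·ΔS·θ_c / [X·(1+k_d θ_c)] = 0.617 × 763 × (1400 − 23.4) × 11.6 / [2010 × (1 + 0.0882 × 11.6)] = 7.52×10^6 / 4066 = 1849 m³.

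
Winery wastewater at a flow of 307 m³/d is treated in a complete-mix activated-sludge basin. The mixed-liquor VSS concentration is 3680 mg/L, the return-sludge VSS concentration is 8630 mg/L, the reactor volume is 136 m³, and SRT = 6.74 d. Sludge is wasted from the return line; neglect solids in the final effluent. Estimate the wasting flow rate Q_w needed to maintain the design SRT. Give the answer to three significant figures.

Q_w = (V·X)/(θ_c X_r) = 136.0 × 3680 / (6.74 × 8630) = 8.604 m³/d.

Q_w ≈ 8.60 m³/d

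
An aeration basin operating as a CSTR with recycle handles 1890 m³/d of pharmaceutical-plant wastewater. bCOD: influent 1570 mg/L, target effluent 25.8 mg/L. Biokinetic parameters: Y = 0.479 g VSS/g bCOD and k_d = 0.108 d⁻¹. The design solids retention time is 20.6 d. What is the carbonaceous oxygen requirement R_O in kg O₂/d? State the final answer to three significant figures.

Y_obs = Y / (1 + k_d θ_c) = 0.479 / (1 + 0.108 × 20.6) = 0.479 / 3.225 = 0.1485.
Q·(S₀ − S) = 1890 × (1570 − 25.8) × 10⁻³ = 2919 kg/d removed.
Net sludge production P_X = 0.1485 × 2919 = 433.5 kg VSS/d.
R_O = Q·(S₀ − S) − 1.42·P_X = 2919 − 1.42 × 433.5 = 2303 kg O₂/d.

R_O ≈ 2300 kg O₂/d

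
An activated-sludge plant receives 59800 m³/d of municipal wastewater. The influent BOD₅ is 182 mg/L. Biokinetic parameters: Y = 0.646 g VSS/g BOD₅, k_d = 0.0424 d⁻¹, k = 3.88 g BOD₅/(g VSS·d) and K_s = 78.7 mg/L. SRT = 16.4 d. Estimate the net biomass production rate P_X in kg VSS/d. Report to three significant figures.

For a completely mixed reactor with recycle the Lawrence–McCarty relation gives S = K_s·(1 + k_d·θ_c) / [θ_c·(Y·k − k_d) − 1] = 78.7 × (1 + 0.0424 × 16.4) / [16.4 × (0.646 × 3.88 − 0.0424) − 1] = 133.4 / 39.41 = 3.385 mg/L.
Correct the yield for decay: Y_obs = Y/(1 + k_d θ_c) = 0.646 / (1 + 0.0424 × 16.4) = 0.646 / 1.695 = 0.3810.
Mass of BOD₅ removed per day: Q(S₀ − S) = 59800 × 178.6 g/m³ = 10681 kg/d.
P_X = Y_obs · Q(S₀ − S) = 0.3810 × 10681 = 4070 kg VSS/d.

P_X ≈ 4070 kg VSS/d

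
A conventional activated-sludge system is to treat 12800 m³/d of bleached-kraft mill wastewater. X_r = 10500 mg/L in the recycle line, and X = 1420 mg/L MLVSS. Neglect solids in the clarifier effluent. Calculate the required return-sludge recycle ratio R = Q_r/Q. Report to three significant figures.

R = Q_r/Q = X/(X_r − X) = 1420 / (10500 − 1420) = 0.1564.

R ≈ 0.156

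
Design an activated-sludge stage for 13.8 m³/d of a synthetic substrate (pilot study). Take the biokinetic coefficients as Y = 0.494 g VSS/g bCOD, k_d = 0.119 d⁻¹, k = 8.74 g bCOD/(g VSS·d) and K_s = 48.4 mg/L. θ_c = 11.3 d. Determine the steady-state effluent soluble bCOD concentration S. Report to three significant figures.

From the Monod/SRT balance for a CMAS, S = K_s·(1+k_d θ_c)/[θ_c·(Y k − k_d) − 1] = 48.4 × (1 + 0.119 × 11.3) / [11.3 × (0.494 × 8.74 − 0.119) − 1] = 113.5 / 46.44 = 2.443 mg/L.

S ≈ 2.44 mg/L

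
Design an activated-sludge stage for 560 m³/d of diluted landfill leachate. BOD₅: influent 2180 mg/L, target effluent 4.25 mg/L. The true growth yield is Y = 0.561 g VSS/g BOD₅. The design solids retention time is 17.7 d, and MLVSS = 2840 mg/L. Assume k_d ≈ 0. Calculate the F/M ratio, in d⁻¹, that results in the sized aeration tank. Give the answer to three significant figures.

F/M ≈ 0.101 d⁻¹

V·X = Y·Q·ΔS·θ_c gives V = 0.561 × 560 × (2180 − 4.25) × 17.7 / 2840 = 4260 m³.
F/M = applied load / biomass = Q·S₀/(V·X) = 560 × 2180 / (4260 × 2840) = 0.1009 d⁻¹.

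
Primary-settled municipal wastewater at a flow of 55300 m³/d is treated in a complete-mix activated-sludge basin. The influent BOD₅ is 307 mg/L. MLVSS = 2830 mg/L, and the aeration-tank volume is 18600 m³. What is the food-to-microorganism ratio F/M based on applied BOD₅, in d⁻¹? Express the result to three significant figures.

F/M ≈ 0.323 d⁻¹

F/M = applied load / biomass = Q·S₀/(V·X) = 55300 × 307 / (18600 × 2830) = 0.3225 d⁻¹.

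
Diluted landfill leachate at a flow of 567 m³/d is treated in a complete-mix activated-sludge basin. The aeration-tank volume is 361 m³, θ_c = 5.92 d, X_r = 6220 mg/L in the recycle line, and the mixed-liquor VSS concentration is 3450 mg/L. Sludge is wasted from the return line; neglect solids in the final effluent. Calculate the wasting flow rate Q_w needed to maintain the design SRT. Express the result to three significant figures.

Wasting from the return line (neglecting effluent solids): Q_w = V·X / (θ_c·X_r) = 361.0 × 3450 / (5.92 × 6220) = 33.82 m³/d.

Q_w ≈ 33.8 m³/d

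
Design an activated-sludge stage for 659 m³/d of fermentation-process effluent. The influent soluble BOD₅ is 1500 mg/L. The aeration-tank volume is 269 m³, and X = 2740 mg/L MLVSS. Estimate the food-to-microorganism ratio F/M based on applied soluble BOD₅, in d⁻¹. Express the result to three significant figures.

F/M ≈ 1.34 d⁻¹

F/M = Q·S₀ / (V·X) = 659 × 1500 / (269.0 × 2740) = 1.341 g soluble BOD₅·(g VSS·d)⁻¹.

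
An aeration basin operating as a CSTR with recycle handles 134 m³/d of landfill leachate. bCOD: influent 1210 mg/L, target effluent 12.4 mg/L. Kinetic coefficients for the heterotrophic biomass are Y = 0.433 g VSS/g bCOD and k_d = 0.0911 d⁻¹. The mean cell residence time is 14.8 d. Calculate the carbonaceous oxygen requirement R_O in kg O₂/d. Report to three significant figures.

Correct the yield for decay: Y_obs = Y/(1 + k_d θ_c) = 0.433 / (1 + 0.0911 × 14.8) = 0.433 / 2.348 = 0.1844.
Substrate removed = Q·(S₀ − S) = 134 m³/d × (1210 − 12.4) g/m³ = 1.6×10^5 g/d = 160.5 kg/d.
Biomass synthesised: P_X = Y_obs × 160.5 = 29.59 kg VSS/d.
Carbonaceous O₂ demand = substrate oxidised − cell-mass equivalent = 160.5 − 1.42 × 29.59 = 118.5 kg O₂/d.

R_O ≈ 118 kg O₂/d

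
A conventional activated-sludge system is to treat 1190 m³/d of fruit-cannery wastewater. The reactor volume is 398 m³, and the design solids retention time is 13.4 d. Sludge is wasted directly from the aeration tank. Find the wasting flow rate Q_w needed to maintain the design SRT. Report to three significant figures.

Q_w ≈ 29.7 m³/d

With mixed-liquor wasting, θ_c = V/Q_w, so Q_w = V/θ_c = 398.0/13.4 = 29.70 m³/d.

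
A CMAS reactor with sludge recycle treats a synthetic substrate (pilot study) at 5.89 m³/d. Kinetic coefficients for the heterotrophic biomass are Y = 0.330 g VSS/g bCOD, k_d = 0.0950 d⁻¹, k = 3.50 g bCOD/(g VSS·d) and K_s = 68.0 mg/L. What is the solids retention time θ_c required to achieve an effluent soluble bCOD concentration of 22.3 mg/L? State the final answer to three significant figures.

At the target effluent, Y k S/(K_s+S) = 0.330×3.50×22.3/90.30 = 0.2852 d⁻¹.
1/θ_c = 0.2852 − 0.0950 = 0.1902 d⁻¹, so θ_c = 5.257 d.

θ_c ≈ 5.26 d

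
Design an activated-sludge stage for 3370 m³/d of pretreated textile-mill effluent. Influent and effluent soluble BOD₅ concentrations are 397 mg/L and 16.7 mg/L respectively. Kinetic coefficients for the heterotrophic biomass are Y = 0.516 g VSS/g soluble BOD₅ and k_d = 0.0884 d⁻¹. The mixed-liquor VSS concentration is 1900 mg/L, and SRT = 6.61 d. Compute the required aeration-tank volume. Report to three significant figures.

Steady-state biomass mass balance: V·X·(1 + k_d·θ_c) = Y·Q·(S₀ − S)·θ_c, so V = 0.516 × 3370 × (397 − 16.7) × 6.61 / [1900 × (1 + 0.0884 × 6.61)] = 4.37×10^6 / 3010 = 1452 m³.

V ≈ 1450 m³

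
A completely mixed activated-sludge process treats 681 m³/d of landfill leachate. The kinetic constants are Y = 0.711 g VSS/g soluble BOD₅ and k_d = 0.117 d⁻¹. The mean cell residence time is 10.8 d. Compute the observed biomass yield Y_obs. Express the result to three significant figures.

Correct the yield for decay: Y_obs = Y/(1 + k_d θ_c) = 0.711 / (1 + 0.117 × 10.8) = 0.711 / 2.264 = 0.3141.

Y_obs ≈ 0.314 g VSS/g soluble BOD₅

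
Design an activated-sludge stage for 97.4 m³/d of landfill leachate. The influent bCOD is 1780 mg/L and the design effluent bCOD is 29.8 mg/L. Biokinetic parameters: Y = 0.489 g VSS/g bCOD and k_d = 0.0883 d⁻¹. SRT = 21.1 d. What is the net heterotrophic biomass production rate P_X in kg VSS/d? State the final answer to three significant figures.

The observed yield is Y_obs = Y/(1 + k_d·θ_c) = 0.489 / (1 + 0.0883 × 21.1) = 0.489 / 2.863 = 0.1708 g VSS per g bCOD removed.
Substrate removed = Q·(S₀ − S) = 97.4 m³/d × (1780 − 29.8) g/m³ = 1.7×10^5 g/d = 170.5 kg/d.
Biomass produced: P_X = Y_obs·Q·ΔS = 0.1708 × 170.5 ≈ 29.11 kg VSS/d.

P_X ≈ 29.1 kg VSS/d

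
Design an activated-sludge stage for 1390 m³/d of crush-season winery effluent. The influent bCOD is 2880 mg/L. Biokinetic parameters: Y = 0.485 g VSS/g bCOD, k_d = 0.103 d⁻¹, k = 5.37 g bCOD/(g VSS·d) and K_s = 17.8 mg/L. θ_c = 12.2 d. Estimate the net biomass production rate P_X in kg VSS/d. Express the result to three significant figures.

From the Monod/SRT balance for a CMAS, S = K_s·(1+k_d θ_c)/[θ_c·(Y k − k_d) − 1] = 17.8 × (1 + 0.103 × 12.2) / [12.2 × (0.485 × 5.37 − 0.103) − 1] = 40.17 / 29.52 = 1.361 mg/L.
The observed yield is Y_obs = Y/(1 + k_d·θ_c) = 0.485 / (1 + 0.103 × 12.2) = 0.485 / 2.257 = 0.2149 g VSS per g bCOD removed.
Mass of bCOD removed per day: Q(S₀ − S) = 1390 × 2879 g/m³ = 4001 kg/d.
P_X = Y_obs · Q(S₀ − S) = 0.2149 × 4001 = 860.0 kg VSS/d.

P_X ≈ 860 kg VSS/d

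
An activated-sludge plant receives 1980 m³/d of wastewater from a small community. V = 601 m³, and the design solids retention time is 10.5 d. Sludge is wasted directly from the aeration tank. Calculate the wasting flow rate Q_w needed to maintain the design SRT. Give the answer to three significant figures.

Q_w ≈ 57.2 m³/d

For wasting at MLVSS concentration, Q_w = V/θ_c = 601.0/10.5 = 57.24 m³/d.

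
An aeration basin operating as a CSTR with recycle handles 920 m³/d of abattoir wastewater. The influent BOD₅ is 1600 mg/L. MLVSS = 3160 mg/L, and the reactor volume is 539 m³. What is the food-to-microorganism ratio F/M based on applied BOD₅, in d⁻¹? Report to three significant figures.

F/M = Q·S₀ / (V·X) = 920 × 1600 / (539.0 × 3160) = 0.8642 g BOD₅·(g VSS·d)⁻¹.

F/M ≈ 0.864 d⁻¹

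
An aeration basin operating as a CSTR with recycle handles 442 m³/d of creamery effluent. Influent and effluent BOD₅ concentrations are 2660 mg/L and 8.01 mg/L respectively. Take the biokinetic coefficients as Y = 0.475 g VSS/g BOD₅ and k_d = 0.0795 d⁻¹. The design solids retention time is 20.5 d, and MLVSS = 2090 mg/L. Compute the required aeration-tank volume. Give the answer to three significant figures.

From the SRT design equation V = Y Q (S₀−S) θ_c / [X (1 + k_d θ_c)] = 0.475 × 442 × (2660 − 8.01) × 20.5 / [2090 × (1 + 0.0795 × 20.5)] = 1.14×10^7 / 5496 = 2077 m³.

V ≈ 2080 m³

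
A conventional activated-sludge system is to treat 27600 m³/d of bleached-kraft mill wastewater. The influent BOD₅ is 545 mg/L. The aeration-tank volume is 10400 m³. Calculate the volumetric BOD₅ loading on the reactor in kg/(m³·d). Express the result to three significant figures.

L_v ≈ 1.45 kg BOD₅/(m³·d)

Applied BOD₅ load per unit volume = Q·S₀/V = (27600 × 545/1000)/10400 = 1.446 kg BOD₅·m⁻³·d⁻¹.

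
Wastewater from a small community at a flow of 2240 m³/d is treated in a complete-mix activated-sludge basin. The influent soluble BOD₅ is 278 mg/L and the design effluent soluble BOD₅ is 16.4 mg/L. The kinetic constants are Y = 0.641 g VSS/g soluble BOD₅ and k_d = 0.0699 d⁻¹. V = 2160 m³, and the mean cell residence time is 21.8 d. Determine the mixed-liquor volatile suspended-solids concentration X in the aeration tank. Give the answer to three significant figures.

X ≈ 1500 mg/L

X = Y·Q·ΔS·θ_c / [V·(1 + k_d θ_c)] = 0.641 × 2240 × (278 − 16.4) × 21.8 / [2160 × (1 + 0.0699 × 21.8)] = 1502 mg/L.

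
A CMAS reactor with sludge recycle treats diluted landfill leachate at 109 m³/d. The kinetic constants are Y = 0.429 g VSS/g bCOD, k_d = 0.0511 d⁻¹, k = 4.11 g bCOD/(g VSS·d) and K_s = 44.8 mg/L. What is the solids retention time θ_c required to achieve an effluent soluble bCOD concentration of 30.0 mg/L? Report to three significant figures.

At the target effluent, Y k S/(K_s+S) = 0.429×4.11×30.0/74.80 = 0.7072 d⁻¹.
θ_c = 1/(μ − k_d) = 1/(0.7072 − 0.0511) = 1/0.6561 = 1.524 d.

θ_c ≈ 1.52 d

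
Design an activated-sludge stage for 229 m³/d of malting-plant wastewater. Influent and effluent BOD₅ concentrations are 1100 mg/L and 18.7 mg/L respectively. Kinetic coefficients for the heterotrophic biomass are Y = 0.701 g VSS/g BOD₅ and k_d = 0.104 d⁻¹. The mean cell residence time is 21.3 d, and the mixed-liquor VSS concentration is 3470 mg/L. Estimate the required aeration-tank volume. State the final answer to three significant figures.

V ≈ 331 m³

From the SRT design equation V = Y Q (S₀−S) θ_c / [X (1 + k_d θ_c)] = 0.701 × 229 × (1100 − 18.7) × 21.3 / [3470 × (1 + 0.104 × 21.3)] = 3.7×10^6 / 11157 = 331.4 m³.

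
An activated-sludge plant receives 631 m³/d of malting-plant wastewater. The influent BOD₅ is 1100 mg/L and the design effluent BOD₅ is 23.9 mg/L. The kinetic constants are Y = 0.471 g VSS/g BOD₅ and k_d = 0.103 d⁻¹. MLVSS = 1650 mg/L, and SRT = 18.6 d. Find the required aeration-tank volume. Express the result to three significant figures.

Steady-state biomass mass balance: V·X·(1 + k_d·θ_c) = Y·Q·(S₀ − S)·θ_c, so V = 0.471 × 631 × (1100 − 23.9) × 18.6 / [1650 × (1 + 0.103 × 18.6)] = 5.95×10^6 / 4811 = 1236 m³.

V ≈ 1240 m³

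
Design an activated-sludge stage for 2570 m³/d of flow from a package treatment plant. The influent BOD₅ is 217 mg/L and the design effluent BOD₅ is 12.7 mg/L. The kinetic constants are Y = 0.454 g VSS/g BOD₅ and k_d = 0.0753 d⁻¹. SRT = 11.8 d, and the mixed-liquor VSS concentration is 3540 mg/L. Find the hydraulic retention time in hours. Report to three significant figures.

Rearranging the biomass balance for a CMAS with decay, V = Y·Q·ΔS·θ_c / [X·(1+k_d θ_c)] = 0.454 × 2570 × (217 − 12.7) × 11.8 / [3540 × (1 + 0.0753 × 11.8)] = 2.81×10^6 / 6685 = 420.7 m³.
Hydraulic retention time τ = V/Q = 420.7 / 2570 = 0.1637 d = 3.929 h.

τ ≈ 3.93 h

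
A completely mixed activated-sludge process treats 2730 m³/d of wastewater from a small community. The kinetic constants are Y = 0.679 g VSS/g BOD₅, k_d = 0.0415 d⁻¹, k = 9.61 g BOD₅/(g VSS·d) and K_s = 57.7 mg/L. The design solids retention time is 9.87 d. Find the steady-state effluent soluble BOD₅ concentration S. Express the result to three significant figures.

Effluent substrate depends only on kinetics and SRT: S = K_s(1 + k_d θ_c) / [θ_c(Yk − k_d) − 1] = 57.7 × (1 + 0.0415 × 9.87) / [9.87 × (0.679 × 9.61 − 0.0415) − 1] = 81.33 / 62.99 = 1.291 mg/L.

S ≈ 1.29 mg/L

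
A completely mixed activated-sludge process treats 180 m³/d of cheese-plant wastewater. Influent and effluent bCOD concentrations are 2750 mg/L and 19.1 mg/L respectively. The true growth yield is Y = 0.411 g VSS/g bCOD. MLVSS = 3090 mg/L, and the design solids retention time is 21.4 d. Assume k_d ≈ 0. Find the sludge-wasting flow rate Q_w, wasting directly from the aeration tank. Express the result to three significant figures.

Q_w ≈ 65.4 m³/d

With k_d = 0 the design equation reduces to V = Y Q (S₀−S) θ_c / X = 0.411 × 180 × (2750 − 19.1) × 21.4 / 3090 = 1399 m³.
For wasting at MLVSS concentration, Q_w = V/θ_c = 1399/21.4 = 65.38 m³/d.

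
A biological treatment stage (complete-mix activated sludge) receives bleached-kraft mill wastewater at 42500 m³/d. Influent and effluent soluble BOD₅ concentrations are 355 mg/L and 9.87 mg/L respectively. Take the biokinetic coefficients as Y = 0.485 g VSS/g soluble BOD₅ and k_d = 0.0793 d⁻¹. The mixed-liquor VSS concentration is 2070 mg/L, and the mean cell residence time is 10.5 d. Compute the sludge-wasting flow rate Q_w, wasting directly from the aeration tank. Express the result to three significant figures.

Q_w ≈ 1880 m³/d

Steady-state biomass mass balance: V·X·(1 + k_d·θ_c) = Y·Q·(S₀ − S)·θ_c, so V = 0.485 × 42500 × (355 − 9.87) × 10.5 / [2070 × (1 + 0.0793 × 10.5)] = 7.47×10^7 / 3794 = 19690 m³.
For wasting at MLVSS concentration, Q_w = V/θ_c = 19690/10.5 = 1875 m³/d.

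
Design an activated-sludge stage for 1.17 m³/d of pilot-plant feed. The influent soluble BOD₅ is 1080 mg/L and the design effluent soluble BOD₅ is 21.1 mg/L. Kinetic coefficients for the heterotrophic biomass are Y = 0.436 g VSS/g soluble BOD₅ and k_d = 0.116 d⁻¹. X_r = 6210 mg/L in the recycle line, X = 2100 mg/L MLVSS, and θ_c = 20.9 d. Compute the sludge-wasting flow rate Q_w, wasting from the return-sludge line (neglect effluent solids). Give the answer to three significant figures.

Steady-state biomass mass balance: V·X·(1 + k_d·θ_c) = Y·Q·(S₀ − S)·θ_c, so V = 0.436 × 1.17 × (1080 − 21.1) × 20.9 / [2100 × (1 + 0.116 × 20.9)] = 1.13×10^4 / 7191 = 1.570 m³.
Wasting from the return line (neglecting effluent solids): Q_w = V·X / (θ_c·X_r) = 1.570 × 2100 / (20.9 × 6210) = 0.02540 m³/d.

Q_w ≈ 0.0254 m³/d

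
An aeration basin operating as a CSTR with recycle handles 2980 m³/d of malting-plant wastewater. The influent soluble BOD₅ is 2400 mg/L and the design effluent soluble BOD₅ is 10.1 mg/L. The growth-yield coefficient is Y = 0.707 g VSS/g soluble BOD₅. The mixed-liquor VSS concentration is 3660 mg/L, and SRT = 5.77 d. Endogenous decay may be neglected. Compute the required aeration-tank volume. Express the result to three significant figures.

V ≈ 7940 m³

V·X = Y·Q·ΔS·θ_c gives V = 0.707 × 2980 × (2400 − 10.1) × 5.77 / 3660 = 7938 m³.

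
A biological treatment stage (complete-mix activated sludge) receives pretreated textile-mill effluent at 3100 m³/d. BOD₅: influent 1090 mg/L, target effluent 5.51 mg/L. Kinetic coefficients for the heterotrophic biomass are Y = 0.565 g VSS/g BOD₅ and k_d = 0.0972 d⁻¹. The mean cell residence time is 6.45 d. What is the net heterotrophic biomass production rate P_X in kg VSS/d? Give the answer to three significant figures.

Y_obs = Y / (1 + k_d θ_c) = 0.565 / (1 + 0.0972 × 6.45) = 0.565 / 1.627 = 0.3473.
Mass of BOD₅ removed per day: Q(S₀ − S) = 3100 × 1084 g/m³ = 3362 kg/d.
P_X = Y_obs · Q(S₀ − S) = 0.3473 × 3362 = 1168 kg VSS/d.

P_X ≈ 1170 kg VSS/d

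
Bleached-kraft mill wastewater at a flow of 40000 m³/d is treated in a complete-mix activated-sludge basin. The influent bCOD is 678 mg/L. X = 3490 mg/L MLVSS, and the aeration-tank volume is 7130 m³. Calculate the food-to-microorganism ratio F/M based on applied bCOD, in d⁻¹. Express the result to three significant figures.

F/M ≈ 1.09 d⁻¹

F/M = applied load / biomass = Q·S₀/(V·X) = 40000 × 678 / (7130 × 3490) = 1.090 d⁻¹.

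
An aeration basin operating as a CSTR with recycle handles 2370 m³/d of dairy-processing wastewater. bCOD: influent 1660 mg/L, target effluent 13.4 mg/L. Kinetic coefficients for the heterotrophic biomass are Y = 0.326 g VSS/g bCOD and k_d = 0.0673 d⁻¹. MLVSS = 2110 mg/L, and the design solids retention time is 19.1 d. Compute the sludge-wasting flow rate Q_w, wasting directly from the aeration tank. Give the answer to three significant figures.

Steady-state biomass mass balance: V·X·(1 + k_d·θ_c) = Y·Q·(S₀ − S)·θ_c, so V = 0.326 × 2370 × (1660 − 13.4) × 19.1 / [2110 × (1 + 0.0673 × 19.1)] = 2.43×10^7 / 4822 = 5039 m³.
Wasting from the aeration tank: Q_w = V / θ_c = 5039 / 19.1 = 263.8 m³/d.

Q_w ≈ 264 m³/d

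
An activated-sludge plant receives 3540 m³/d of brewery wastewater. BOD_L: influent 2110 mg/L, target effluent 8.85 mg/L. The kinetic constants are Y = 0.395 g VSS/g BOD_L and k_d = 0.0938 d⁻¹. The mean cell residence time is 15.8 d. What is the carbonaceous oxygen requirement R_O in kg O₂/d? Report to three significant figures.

R_O ≈ 5760 kg O₂/d

Correct the yield for decay: Y_obs = Y/(1 + k_d θ_c) = 0.395 / (1 + 0.0938 × 15.8) = 0.395 / 2.482 = 0.1591.
Substrate removed = Q·(S₀ − S) = 3540 m³/d × (2110 − 8.85) g/m³ = 7.44×10^6 g/d = 7438 kg/d.
P_X = Y_obs·Q·(S₀ − S) = 0.1591 × 7438 = 1184 kg VSS/d.
R_O = Q·(S₀ − S) − 1.42·P_X = 7438 − 1.42 × 1184 = 5757 kg O₂/d.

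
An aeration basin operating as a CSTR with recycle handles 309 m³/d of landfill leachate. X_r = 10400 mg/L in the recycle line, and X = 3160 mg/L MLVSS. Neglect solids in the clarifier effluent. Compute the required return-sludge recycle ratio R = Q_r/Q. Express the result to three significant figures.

R ≈ 0.436

R = Q_r/Q = X/(X_r − X) = 3160 / (10400 − 3160) = 0.4365.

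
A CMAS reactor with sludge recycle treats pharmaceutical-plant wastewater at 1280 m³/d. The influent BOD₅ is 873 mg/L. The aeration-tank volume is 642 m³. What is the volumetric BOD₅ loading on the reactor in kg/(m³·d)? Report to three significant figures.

Volumetric loading L_v = Q·S₀ / V = 1280 × 873 g/m³ / 642.0 m³ = 1741 g/(m³·d) = 1.741 kg BOD₅/(m³·d).

L_v ≈ 1.74 kg BOD₅/(m³·d)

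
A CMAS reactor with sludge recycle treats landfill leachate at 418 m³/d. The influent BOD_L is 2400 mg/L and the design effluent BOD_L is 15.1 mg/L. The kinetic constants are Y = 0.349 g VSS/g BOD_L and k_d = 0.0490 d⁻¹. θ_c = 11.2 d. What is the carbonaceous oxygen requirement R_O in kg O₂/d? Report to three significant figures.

Observed yield with endogenous decay: Y_obs = Y / (1 + k_d·θ_c) = 0.349 / (1 + 0.0490 × 11.2) = 0.349 / 1.549 = 0.2253 g VSS/g BOD_L.
Substrate removed = Q·(S₀ − S) = 418 m³/d × (2400 − 15.1) g/m³ = 9.97×10^5 g/d = 996.9 kg/d.
P_X = Y_obs·Q·(S₀ − S) = 0.2253 × 996.9 = 224.6 kg VSS/d.
Carbonaceous O₂ demand = substrate oxidised − cell-mass equivalent = 996.9 − 1.42 × 224.6 = 677.9 kg O₂/d.

R_O ≈ 678 kg O₂/d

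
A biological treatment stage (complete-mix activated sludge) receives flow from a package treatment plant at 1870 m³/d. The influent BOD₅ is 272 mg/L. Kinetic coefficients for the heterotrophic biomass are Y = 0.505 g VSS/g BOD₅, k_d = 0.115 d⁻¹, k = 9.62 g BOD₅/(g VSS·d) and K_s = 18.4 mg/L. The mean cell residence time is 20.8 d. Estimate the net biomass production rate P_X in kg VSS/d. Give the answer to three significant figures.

From the Monod/SRT balance for a CMAS, S = K_s·(1+k_d θ_c)/[θ_c·(Y k − k_d) − 1] = 18.4 × (1 + 0.115 × 20.8) / [20.8 × (0.505 × 9.62 − 0.115) − 1] = 62.41 / 97.66 = 0.6391 mg/L.
Observed yield with endogenous decay: Y_obs = Y / (1 + k_d·θ_c) = 0.505 / (1 + 0.115 × 20.8) = 0.505 / 3.392 = 0.1489 g VSS/g BOD₅.
ΔS = 272 − 0.639 = 271.4 mg/L, so the substrate removal rate is 1870 × 271.4/1000 = 507.4 kg BOD₅/d.
P_X = Y_obs · Q(S₀ − S) = 0.1489 × 507.4 = 75.55 kg VSS/d.

P_X ≈ 75.5 kg VSS/d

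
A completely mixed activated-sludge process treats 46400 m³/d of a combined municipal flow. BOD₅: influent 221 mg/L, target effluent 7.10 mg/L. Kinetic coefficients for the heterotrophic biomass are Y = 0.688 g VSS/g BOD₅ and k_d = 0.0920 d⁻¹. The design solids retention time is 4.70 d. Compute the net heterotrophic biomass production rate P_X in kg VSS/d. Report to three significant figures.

P_X ≈ 4770 kg VSS/d

The observed yield is Y_obs = Y/(1 + k_d·θ_c) = 0.688 / (1 + 0.0920 × 4.70) = 0.688 / 1.432 = 0.4803 g VSS per g BOD₅ removed.
Q·(S₀ − S) = 46400 × (221 − 7.10) × 10⁻³ = 9925 kg/d removed.
Net biomass production P_X = Y_obs × Q·(S₀ − S) = 0.4803 × 9925 = 4767 kg VSS/d.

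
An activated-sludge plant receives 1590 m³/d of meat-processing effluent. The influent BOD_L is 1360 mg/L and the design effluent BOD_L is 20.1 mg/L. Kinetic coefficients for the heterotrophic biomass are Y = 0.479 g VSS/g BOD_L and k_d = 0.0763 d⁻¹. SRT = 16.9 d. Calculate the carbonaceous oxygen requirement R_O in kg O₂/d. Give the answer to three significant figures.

R_O ≈ 1500 kg O₂/d

Observed yield with endogenous decay: Y_obs = Y / (1 + k_d·θ_c) = 0.479 / (1 + 0.0763 × 16.9) = 0.479 / 2.289 = 0.2092 g VSS/g BOD_L.
Substrate removed = Q·(S₀ − S) = 1590 m³/d × (1360 − 20.1) g/m³ = 2.13×10^6 g/d = 2130 kg/d.
Net sludge production P_X = 0.2092 × 2130 = 445.7 kg VSS/d.
R_O = Q·ΔS − 1.42 P_X = 2130 − 632.9 = 1498 kg O₂/d.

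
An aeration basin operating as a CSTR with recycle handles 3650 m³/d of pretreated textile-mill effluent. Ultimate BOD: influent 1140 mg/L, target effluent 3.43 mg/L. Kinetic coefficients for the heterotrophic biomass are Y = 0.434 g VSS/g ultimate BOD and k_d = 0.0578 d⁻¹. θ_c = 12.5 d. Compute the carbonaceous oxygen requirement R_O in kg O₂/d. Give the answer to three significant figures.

Y_obs = Y / (1 + k_d θ_c) = 0.434 / (1 + 0.0578 × 12.5) = 0.434 / 1.722 = 0.2520.
Q·(S₀ − S) = 3650 × (1140 − 3.43) × 10⁻³ = 4148 kg/d removed.
Biomass synthesised: P_X = Y_obs × 4148 = 1045 kg VSS/d.
R_O = Q·(S₀ − S) − 1.42·P_X = 4148 − 1.42 × 1045 = 2664 kg O₂/d.

R_O ≈ 2660 kg O₂/d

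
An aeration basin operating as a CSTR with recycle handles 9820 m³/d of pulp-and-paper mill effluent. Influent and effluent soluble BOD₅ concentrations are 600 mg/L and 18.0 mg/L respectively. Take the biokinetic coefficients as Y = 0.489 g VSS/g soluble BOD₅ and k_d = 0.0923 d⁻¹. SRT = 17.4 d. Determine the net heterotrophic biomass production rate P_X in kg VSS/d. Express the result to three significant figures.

P_X ≈ 1070 kg VSS/d

Y_obs = Y / (1 + k_d θ_c) = 0.489 / (1 + 0.0923 × 17.4) = 0.489 / 2.606 = 0.1876.
Substrate removed = Q·(S₀ − S) = 9820 m³/d × (600 − 18.0) g/m³ = 5.72×10^6 g/d = 5715 kg/d.
P_X = Y_obs · Q(S₀ − S) = 0.1876 × 5715 = 1072 kg VSS/d.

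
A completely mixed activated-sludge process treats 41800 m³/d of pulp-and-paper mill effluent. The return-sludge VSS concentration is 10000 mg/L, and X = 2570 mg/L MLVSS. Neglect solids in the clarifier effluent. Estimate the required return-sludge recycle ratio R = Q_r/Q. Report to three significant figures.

Solids balance on the clarifier gives (1+R)X = R·X_r, so R = X/(X_r − X) = 2570 / (10000 − 2570) = 0.3459.

R ≈ 0.346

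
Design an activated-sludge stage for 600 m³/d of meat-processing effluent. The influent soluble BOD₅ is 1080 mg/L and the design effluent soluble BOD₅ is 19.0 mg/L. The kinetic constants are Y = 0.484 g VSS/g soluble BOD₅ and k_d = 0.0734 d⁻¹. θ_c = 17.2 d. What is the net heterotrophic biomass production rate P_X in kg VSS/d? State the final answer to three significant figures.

P_X ≈ 136 kg VSS/d

Correct the yield for decay: Y_obs = Y/(1 + k_d θ_c) = 0.484 / (1 + 0.0734 × 17.2) = 0.484 / 2.262 = 0.2139.
ΔS = 1080 − 19.0 = 1061 mg/L, so the substrate removal rate is 600 × 1061/1000 = 636.6 kg soluble BOD₅/d.
Biomass produced: P_X = Y_obs·Q·ΔS = 0.2139 × 636.6 ≈ 136.2 kg VSS/d.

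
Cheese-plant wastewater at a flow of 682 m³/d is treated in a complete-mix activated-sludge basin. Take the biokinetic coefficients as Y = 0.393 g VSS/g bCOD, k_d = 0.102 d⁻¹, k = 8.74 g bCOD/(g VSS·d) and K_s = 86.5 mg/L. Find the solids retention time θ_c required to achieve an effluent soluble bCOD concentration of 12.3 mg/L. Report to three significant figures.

θ_c ≈ 3.07 d

At the target effluent, Y k S/(K_s+S) = 0.393×8.74×12.3/98.80 = 0.4276 d⁻¹.
θ_c = 1/(μ − k_d) = 1/(0.4276 − 0.102) = 1/0.3256 = 3.071 d.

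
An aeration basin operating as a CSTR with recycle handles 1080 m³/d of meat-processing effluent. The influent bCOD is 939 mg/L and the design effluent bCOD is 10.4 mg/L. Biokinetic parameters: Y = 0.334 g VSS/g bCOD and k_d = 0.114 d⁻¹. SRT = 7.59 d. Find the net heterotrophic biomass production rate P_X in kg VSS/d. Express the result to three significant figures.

P_X ≈ 180 kg VSS/d

Correct the yield for decay: Y_obs = Y/(1 + k_d θ_c) = 0.334 / (1 + 0.114 × 7.59) = 0.334 / 1.865 = 0.1791.
Substrate removed = Q·(S₀ − S) = 1080 m³/d × (939 − 10.4) g/m³ = 1×10^6 g/d = 1003 kg/d.
So the net sludge growth is P_X = 0.1791 × 1003 = 179.6 kg VSS/d.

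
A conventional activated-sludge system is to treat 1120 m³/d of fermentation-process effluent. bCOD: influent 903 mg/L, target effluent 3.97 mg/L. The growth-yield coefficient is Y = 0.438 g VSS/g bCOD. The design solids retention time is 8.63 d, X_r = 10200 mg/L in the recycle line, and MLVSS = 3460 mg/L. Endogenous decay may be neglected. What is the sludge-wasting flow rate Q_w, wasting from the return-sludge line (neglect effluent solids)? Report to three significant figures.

V·X = Y·Q·ΔS·θ_c gives V = 0.438 × 1120 × (903 − 3.97) × 8.63 / 3460 = 1100 m³.
Q_w = (V·X)/(θ_c X_r) = 1100 × 3460 / (8.63 × 10200) = 43.24 m³/d.

Q_w ≈ 43.2 m³/d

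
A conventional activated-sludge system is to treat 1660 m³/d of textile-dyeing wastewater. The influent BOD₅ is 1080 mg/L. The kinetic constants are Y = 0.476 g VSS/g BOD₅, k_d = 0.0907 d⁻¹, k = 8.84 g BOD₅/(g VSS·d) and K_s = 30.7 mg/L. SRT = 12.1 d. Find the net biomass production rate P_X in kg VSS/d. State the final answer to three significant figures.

For a completely mixed reactor with recycle the Lawrence–McCarty relation gives S = K_s·(1 + k_d·θ_c) / [θ_c·(Y·k − k_d) − 1] = 30.7 × (1 + 0.0907 × 12.1) / [12.1 × (0.476 × 8.84 − 0.0907) − 1] = 64.39 / 48.82 = 1.319 mg/L.
The observed yield is Y_obs = Y/(1 + k_d·θ_c) = 0.476 / (1 + 0.0907 × 12.1) = 0.476 / 2.097 = 0.2269 g VSS per g BOD₅ removed.
Substrate removed = Q·(S₀ − S) = 1660 m³/d × (1080 − 1.32) g/m³ = 1.79×10^6 g/d = 1791 kg/d.
So the net sludge growth is P_X = 0.2269 × 1791 = 406.4 kg VSS/d.

P_X ≈ 406 kg VSS/d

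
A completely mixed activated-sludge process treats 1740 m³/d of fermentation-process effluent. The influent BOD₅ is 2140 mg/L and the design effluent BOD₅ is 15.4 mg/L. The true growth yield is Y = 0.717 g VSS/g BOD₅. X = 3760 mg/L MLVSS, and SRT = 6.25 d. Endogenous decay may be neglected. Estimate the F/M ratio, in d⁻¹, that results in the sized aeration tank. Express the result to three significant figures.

V·X = Y·Q·ΔS·θ_c gives V = 0.717 × 1740 × (2140 − 15.4) × 6.25 / 3760 = 4406 m³.
F/M = Q·S₀ / (V·X) = 1740 × 2140 / (4406 × 3760) = 0.2248 g BOD₅·(g VSS·d)⁻¹.

F/M ≈ 0.225 d⁻¹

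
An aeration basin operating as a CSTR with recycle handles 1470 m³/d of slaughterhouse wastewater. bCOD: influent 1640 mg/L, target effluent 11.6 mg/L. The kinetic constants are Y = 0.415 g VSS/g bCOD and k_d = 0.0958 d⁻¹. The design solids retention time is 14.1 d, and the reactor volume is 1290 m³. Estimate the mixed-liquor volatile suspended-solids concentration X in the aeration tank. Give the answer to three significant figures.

X ≈ 4620 mg/L

X = Y·Q·ΔS·θ_c / [V·(1 + k_d θ_c)] = 0.415 × 1470 × (1640 − 11.6) × 14.1 / [1290 × (1 + 0.0958 × 14.1)] = 4619 mg/L.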